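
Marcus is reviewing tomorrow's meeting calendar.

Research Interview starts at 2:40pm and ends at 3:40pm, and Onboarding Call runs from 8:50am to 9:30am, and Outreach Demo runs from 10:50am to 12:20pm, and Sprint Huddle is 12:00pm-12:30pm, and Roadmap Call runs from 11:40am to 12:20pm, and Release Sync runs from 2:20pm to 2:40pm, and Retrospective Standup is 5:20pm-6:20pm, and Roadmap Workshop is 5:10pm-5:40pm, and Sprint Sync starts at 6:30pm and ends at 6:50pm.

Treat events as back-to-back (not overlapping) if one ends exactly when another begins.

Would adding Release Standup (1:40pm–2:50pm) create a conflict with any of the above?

Onboarding Call: ends 9:30am at or before Release Standup starts 1:40pm → clear.
Outreach Demo: ends 12:20pm at or before Release Standup starts 1:40pm → clear.
Roadmap Call: ends 12:20pm at or before Release Standup starts 1:40pm → clear.
Sprint Huddle: ends 12:30pm at or before Release Standup starts 1:40pm → clear.
Release Sync: starts 2:20pm before Release Standup ends 2:50pm, and ends 2:40pm after Release Standup starts 1:40pm → overlap.
Research Interview: starts 2:40pm before Release Standup ends 2:50pm, and ends 3:40pm after Release Standup starts 1:40pm → overlap.
Roadmap Workshop: starts 5:10pm at or after Release Standup ends 2:50pm → clear.
Retrospective Standup: starts 5:20pm at or after Release Standup ends 2:50pm → clear.
Sprint Sync: starts 6:30pm at or after Release Standup ends 2:50pm → clear.
Release Standup overlaps Research Interview, Release Sync.

Yes — it overlaps Release Sync, Research Interview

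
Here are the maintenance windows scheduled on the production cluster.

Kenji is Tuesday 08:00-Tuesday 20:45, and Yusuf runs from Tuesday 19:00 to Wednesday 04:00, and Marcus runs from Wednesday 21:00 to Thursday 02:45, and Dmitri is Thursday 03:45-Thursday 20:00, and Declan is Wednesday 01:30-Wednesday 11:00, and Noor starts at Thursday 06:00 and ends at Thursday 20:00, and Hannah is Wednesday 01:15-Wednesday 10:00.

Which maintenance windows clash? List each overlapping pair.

Declan & Hannah, Declan & Yusuf, Dmitri & Noor, Hannah & Yusuf, Kenji & Yusuf

Check each pair: they overlap iff neither finishes before the other starts.
Sorted by start: Kenji, Yusuf, Hannah, Declan, Marcus, Dmitri, Noor.
Yusuf starts before Kenji ends → Kenji and Yusuf overlap.
Hannah starts after Kenji ends; Kenji is clear from here.
Hannah starts before Yusuf ends → Yusuf and Hannah overlap.
Declan starts before Yusuf ends → Yusuf and Declan overlap.
Marcus starts after Yusuf ends; Yusuf is clear from here.
Declan starts before Hannah ends → Hannah and Declan overlap.
Marcus starts after Hannah ends; Hannah is clear from here.
Marcus starts after Declan ends; Declan is clear from here.
Dmitri starts after Marcus ends; Marcus is clear from here.
Noor starts before Dmitri ends → Dmitri and Noor overlap.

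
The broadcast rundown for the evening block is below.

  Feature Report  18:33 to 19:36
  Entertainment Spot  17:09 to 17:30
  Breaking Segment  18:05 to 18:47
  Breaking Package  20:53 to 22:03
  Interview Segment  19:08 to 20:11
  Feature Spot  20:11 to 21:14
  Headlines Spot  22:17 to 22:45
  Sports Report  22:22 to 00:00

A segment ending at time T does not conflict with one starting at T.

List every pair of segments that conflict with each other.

Breaking Package & Feature Spot, Breaking Segment & Feature Report, Feature Report & Interview Segment, Headlines Spot & Sports Report

Sorted by start: Entertainment Spot, Breaking Segment, Feature Report, Interview Segment, Feature Spot, Breaking Package, Headlines Spot, Sports Report.
Breaking Segment starts after Entertainment Spot ends — done with Entertainment Spot.
Feature Report starts before Breaking Segment ends → Breaking Segment and Feature Report overlap.
Interview Segment starts after Breaking Segment ends — done with Breaking Segment.
Interview Segment starts before Feature Report ends → Feature Report and Interview Segment overlap.
Feature Spot starts after Feature Report ends — done with Feature Report.
Feature Spot starts exactly when Interview Segment ends (back-to-back, no overlap) — done with Interview Segment.
Breaking Package starts before Feature Spot ends → Feature Spot and Breaking Package overlap.
Headlines Spot starts after Feature Spot ends — done with Feature Spot.
Headlines Spot starts after Breaking Package ends — done with Breaking Package.
Sports Report starts before Headlines Spot ends → Headlines Spot and Sports Report overlap.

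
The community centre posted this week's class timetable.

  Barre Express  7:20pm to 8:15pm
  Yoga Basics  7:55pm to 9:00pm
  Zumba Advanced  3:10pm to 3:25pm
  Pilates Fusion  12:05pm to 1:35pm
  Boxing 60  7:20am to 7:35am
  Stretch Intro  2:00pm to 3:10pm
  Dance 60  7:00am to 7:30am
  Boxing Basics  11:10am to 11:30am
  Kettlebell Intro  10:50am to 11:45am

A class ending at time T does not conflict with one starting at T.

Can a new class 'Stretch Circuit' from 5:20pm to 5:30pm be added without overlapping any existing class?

Dance 60: ends 7:30am at or before Stretch Circuit starts 5:20pm → clear.
Boxing 60: ends 7:35am at or before Stretch Circuit starts 5:20pm → clear.
Kettlebell Intro: ends 11:45am at or before Stretch Circuit starts 5:20pm → clear.
Boxing Basics: ends 11:30am at or before Stretch Circuit starts 5:20pm → clear.
Pilates Fusion: ends 1:35pm at or before Stretch Circuit starts 5:20pm → clear.
Stretch Intro: ends 3:10pm at or before Stretch Circuit starts 5:20pm → clear.
Zumba Advanced: ends 3:25pm at or before Stretch Circuit starts 5:20pm → clear.
Barre Express: starts 7:20pm at or after Stretch Circuit ends 5:30pm → clear.
Yoga Basics: starts 7:55pm at or after Stretch Circuit ends 5:30pm → clear.

Yes — the slot is free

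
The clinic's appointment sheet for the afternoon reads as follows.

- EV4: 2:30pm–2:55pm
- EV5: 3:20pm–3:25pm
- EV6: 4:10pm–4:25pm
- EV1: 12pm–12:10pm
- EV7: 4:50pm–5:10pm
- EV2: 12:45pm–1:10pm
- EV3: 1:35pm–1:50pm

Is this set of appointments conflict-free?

Yes

Check each pair: they overlap iff neither finishes before the other starts.
Sorted by start: EV1, EV2, EV3, EV4, EV5, EV6, EV7.
EV2 starts after EV1 ends, so EV1 has no further overlaps.
EV3 starts after EV2 ends, so EV2 has no further overlaps.
EV4 starts after EV3 ends, so EV3 has no further overlaps.
EV5 starts after EV4 ends, so EV4 has no further overlaps.
EV6 starts after EV5 ends, so EV5 has no further overlaps.
EV7 starts after EV6 ends.
Every pair is clear; the schedule has no overlaps.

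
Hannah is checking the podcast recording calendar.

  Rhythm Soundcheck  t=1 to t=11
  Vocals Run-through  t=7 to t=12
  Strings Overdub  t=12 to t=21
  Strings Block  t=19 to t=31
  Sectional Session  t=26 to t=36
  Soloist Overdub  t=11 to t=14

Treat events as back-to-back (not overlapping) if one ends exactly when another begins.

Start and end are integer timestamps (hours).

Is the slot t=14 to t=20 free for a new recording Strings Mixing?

No — it overlaps Strings Block, Strings Overdub

Rhythm Soundcheck: ends t=11 at or before Strings Mixing starts t=14 → clear.
Vocals Run-through: ends t=12 at or before Strings Mixing starts t=14 → clear.
Soloist Overdub: ends t=14 at or before Strings Mixing starts t=14 → clear.
Strings Overdub: starts t=12 before Strings Mixing ends t=20, and ends t=21 after Strings Mixing starts t=14 → overlap.
Strings Block: starts t=19 before Strings Mixing ends t=20, and ends t=31 after Strings Mixing starts t=14 → overlap.
Sectional Session: starts t=26 at or after Strings Mixing ends t=20 → clear.
Strings Mixing overlaps Strings Block, Strings Overdub.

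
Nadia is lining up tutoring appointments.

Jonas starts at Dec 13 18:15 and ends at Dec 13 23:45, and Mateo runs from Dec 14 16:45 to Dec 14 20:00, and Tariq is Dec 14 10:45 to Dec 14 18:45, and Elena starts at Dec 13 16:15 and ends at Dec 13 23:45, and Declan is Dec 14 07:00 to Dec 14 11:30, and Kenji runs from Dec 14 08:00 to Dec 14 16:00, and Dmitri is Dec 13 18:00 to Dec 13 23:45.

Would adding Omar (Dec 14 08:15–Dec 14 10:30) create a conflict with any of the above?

Yes — it overlaps Declan, Kenji

Elena: ends Dec 13 23:45 at or before Omar starts Dec 14 08:15 → clear.
Dmitri: ends Dec 13 23:45 at or before Omar starts Dec 14 08:15 → clear.
Jonas: ends Dec 13 23:45 at or before Omar starts Dec 14 08:15 → clear.
Declan: starts Dec 14 07:00 before Omar ends Dec 14 10:30, and ends Dec 14 11:30 after Omar starts Dec 14 08:15 → overlap.
Kenji: starts Dec 14 08:00 before Omar ends Dec 14 10:30, and ends Dec 14 16:00 after Omar starts Dec 14 08:15 → overlap.
Tariq: starts Dec 14 10:45 at or after Omar ends Dec 14 10:30 → clear.
Mateo: starts Dec 14 16:45 at or after Omar ends Dec 14 10:30 → clear.
Omar overlaps Kenji, Declan.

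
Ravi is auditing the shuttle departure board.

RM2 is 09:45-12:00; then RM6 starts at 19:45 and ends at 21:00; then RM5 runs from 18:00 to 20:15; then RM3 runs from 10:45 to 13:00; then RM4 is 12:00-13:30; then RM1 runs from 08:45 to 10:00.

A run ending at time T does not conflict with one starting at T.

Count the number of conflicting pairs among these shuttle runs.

4

Sorted by start: RM1, RM2, RM3, RM4, RM5, RM6.
RM2 starts before RM1 ends → RM1 and RM2 overlap.
RM3 starts after RM1 ends — done with RM1.
RM3 starts before RM2 ends → RM2 and RM3 overlap.
RM4 starts exactly when RM2 ends (back-to-back, no overlap) — done with RM2.
RM4 starts before RM3 ends → RM3 and RM4 overlap.
RM5 starts after RM3 ends — done with RM3.
RM5 starts after RM4 ends — done with RM4.
RM6 starts before RM5 ends → RM5 and RM6 overlap.
Overlapping pairs: RM1 & RM2, RM2 & RM3, RM3 & RM4, RM5 & RM6 — 4 in total.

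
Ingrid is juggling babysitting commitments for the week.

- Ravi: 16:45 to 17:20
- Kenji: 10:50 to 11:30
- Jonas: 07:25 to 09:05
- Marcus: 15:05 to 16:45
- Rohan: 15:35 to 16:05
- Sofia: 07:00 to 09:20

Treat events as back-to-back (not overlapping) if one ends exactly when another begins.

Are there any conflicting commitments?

Yes

Sorted by start: Sofia, Jonas, Kenji, Marcus, Rohan, Ravi.
Jonas starts before Sofia ends → Sofia and Jonas overlap.
That's a conflict, so the schedule is not conflict-free.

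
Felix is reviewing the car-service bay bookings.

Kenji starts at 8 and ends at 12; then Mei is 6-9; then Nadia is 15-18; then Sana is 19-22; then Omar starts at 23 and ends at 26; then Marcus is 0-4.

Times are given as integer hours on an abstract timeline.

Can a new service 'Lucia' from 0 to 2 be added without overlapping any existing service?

Marcus: starts 0 before Lucia ends 2, and ends 4 after Lucia starts 0 → overlap.
Mei: starts 6 at or after Lucia ends 2 → clear.
Kenji: starts 8 at or after Lucia ends 2 → clear.
Nadia: starts 15 at or after Lucia ends 2 → clear.
Sana: starts 19 at or after Lucia ends 2 → clear.
Omar: starts 23 at or after Lucia ends 2 → clear.
Lucia overlaps Marcus.

No — it overlaps Marcus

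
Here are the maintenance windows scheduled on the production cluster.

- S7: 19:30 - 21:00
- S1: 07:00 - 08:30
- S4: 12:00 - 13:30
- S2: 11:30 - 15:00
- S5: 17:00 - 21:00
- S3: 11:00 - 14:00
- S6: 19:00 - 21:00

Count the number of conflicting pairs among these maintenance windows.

Sorted by start: S1, S3, S2, S4, S5, S6, S7.
S3 starts after S1 ends — done with S1.
S2 starts before S3 ends → S3 and S2 overlap.
S4 starts before S3 ends → S3 and S4 overlap.
S5 starts after S3 ends — done with S3.
S4 starts before S2 ends → S2 and S4 overlap.
S5 starts after S2 ends — done with S2.
S5 starts after S4 ends — done with S4.
S6 starts before S5 ends → S5 and S6 overlap.
S7 starts before S5 ends → S5 and S7 overlap.
S7 starts before S6 ends → S6 and S7 overlap.
Overlapping pairs: S2 & S3, S2 & S4, S3 & S4, S5 & S6, S5 & S7, S6 & S7 — 6 in total.

6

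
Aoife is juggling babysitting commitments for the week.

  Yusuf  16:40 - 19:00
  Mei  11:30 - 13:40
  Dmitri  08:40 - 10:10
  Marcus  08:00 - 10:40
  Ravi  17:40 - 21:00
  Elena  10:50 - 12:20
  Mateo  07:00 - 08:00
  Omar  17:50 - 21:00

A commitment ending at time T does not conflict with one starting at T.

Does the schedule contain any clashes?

Sorted by start: Mateo, Marcus, Dmitri, Elena, Mei, Yusuf, Ravi, Omar.
Marcus starts exactly when Mateo ends (back-to-back, no overlap); Mateo is clear from here.
Dmitri starts before Marcus ends → Marcus and Dmitri overlap.
That's a conflict, so the schedule is not conflict-free.

Yes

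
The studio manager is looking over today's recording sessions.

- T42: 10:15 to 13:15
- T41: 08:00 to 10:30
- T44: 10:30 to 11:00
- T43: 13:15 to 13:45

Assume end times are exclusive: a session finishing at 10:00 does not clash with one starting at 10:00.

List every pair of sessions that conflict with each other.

Sorted by start: T41, T42, T44, T43.
T42 starts before T41 ends → T41 and T42 overlap.
T44 starts exactly when T41 ends (back-to-back, no overlap), so T41 has no further overlaps.
T44 starts before T42 ends → T42 and T44 overlap.
T43 starts exactly when T42 ends (back-to-back, no overlap).
T43 starts after T44 ends.

T41 & T42, T42 & T44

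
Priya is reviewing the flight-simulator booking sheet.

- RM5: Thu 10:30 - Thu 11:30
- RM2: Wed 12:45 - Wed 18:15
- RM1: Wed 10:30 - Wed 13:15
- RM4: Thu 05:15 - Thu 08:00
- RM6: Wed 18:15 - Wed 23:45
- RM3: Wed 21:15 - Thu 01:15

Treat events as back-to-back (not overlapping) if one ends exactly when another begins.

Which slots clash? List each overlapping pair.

Sorted by start: RM1, RM2, RM6, RM3, RM4, RM5.
RM2 starts before RM1 ends → RM1 and RM2 overlap.
RM6 starts after RM1 ends, so RM1 has no further overlaps.
RM6 starts exactly when RM2 ends (back-to-back, no overlap), so RM2 has no further overlaps.
RM3 starts before RM6 ends → RM6 and RM3 overlap.
RM4 starts after RM6 ends, so RM6 has no further overlaps.
RM4 starts after RM3 ends, so RM3 has no further overlaps.
RM5 starts after RM4 ends.

RM1 & RM2, RM3 & RM6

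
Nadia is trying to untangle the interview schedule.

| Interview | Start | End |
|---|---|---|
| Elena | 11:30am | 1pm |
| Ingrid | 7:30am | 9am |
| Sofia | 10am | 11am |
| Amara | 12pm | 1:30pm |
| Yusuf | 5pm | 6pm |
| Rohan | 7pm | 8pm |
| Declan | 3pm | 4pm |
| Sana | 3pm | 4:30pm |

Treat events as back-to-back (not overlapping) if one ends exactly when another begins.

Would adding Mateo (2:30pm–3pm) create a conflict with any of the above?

Ingrid: ends 9am at or before Mateo starts 2:30pm → clear.
Sofia: ends 11am at or before Mateo starts 2:30pm → clear.
Elena: ends 1pm at or before Mateo starts 2:30pm → clear.
Amara: ends 1:30pm at or before Mateo starts 2:30pm → clear.
Sana: starts 3pm at or after Mateo ends 3pm → clear.
Declan: starts 3pm at or after Mateo ends 3pm → clear.
Yusuf: starts 5pm at or after Mateo ends 3pm → clear.
Rohan: starts 7pm at or after Mateo ends 3pm → clear.

No — it doesn't clash with anything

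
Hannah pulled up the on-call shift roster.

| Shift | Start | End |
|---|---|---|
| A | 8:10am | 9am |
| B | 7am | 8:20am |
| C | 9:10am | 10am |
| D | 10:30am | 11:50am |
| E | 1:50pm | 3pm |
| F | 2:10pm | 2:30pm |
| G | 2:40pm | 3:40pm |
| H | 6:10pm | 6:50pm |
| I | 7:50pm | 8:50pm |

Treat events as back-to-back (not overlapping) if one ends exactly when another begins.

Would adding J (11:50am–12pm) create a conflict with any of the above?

B: ends 8:20am at or before J starts 11:50am → clear.
A: ends 9am at or before J starts 11:50am → clear.
C: ends 10am at or before J starts 11:50am → clear.
D: ends 11:50am at or before J starts 11:50am → clear.
E: starts 1:50pm at or after J ends 12pm → clear.
F: starts 2:10pm at or after J ends 12pm → clear.
G: starts 2:40pm at or after J ends 12pm → clear.
H: starts 6:10pm at or after J ends 12pm → clear.
I: starts 7:50pm at or after J ends 12pm → clear.

No — it doesn't clash with anything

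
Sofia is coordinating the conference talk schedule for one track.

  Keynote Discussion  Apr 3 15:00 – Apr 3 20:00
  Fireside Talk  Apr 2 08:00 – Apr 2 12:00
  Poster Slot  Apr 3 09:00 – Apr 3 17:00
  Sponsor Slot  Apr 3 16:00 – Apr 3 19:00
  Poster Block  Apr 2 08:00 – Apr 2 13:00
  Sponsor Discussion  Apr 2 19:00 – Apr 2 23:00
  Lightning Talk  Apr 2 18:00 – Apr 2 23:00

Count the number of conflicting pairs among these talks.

Sorted by start: Poster Block, Fireside Talk, Lightning Talk, Sponsor Discussion, Poster Slot, Keynote Discussion, Sponsor Slot.
Fireside Talk starts before Poster Block ends → Poster Block and Fireside Talk overlap.
Lightning Talk starts after Poster Block ends, so nothing later overlaps Poster Block either.
Lightning Talk starts after Fireside Talk ends, so nothing later overlaps Fireside Talk either.
Sponsor Discussion starts before Lightning Talk ends → Lightning Talk and Sponsor Discussion overlap.
Poster Slot starts after Lightning Talk ends, so nothing later overlaps Lightning Talk either.
Poster Slot starts after Sponsor Discussion ends, so nothing later overlaps Sponsor Discussion either.
Keynote Discussion starts before Poster Slot ends → Poster Slot and Keynote Discussion overlap.
Sponsor Slot starts before Poster Slot ends → Poster Slot and Sponsor Slot overlap.
Sponsor Slot starts before Keynote Discussion ends → Keynote Discussion and Sponsor Slot overlap.
Overlapping pairs: Fireside Talk & Poster Block, Keynote Discussion & Poster Slot, Keynote Discussion & Sponsor Slot, Lightning Talk & Sponsor Discussion, Poster Slot & Sponsor Slot — 5 in total.

5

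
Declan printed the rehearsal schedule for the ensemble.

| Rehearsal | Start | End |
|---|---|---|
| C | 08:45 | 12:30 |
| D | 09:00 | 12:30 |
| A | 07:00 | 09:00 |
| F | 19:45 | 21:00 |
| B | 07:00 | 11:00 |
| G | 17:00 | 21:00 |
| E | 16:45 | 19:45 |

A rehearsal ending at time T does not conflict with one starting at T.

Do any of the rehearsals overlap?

Sorted by start: A, B, C, D, E, G, F.
B starts before A ends → A and B overlap.
That's a conflict, so the schedule is not conflict-free.

Yes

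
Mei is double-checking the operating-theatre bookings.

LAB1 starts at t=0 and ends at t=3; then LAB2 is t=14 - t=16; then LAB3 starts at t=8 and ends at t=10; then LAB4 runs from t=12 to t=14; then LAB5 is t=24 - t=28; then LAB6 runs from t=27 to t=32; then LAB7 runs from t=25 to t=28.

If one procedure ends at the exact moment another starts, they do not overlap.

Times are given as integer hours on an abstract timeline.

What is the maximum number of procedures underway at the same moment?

Walk through starts and ends in time order (an end at T is processed before a start at T):
t=0 start LAB1 → 1
t=3 end LAB1 → 0
t=8 start LAB3 → 1
t=10 end LAB3 → 0
t=12 start LAB4 → 1
t=14 end LAB4 → 0
t=14 start LAB2 → 1
t=16 end LAB2 → 0
t=24 start LAB5 → 1
t=25 start LAB7 → 2
t=27 start LAB6 → 3
t=28 end LAB5 → 2
t=28 end LAB7 → 1
t=32 end LAB6 → 0
Peak is 3, at t=27 (LAB5, LAB6, LAB7).

3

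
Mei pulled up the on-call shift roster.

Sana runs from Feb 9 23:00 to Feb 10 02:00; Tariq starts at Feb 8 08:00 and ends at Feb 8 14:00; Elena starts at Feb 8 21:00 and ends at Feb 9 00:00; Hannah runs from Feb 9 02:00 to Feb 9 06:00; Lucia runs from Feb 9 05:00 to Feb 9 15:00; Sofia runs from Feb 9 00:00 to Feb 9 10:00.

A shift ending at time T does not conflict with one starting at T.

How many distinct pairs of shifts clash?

3

Sorted by start: Tariq, Elena, Sofia, Hannah, Lucia, Sana.
Elena starts after Tariq ends, so Tariq has no further overlaps.
Sofia starts exactly when Elena ends (back-to-back, no overlap), so Elena has no further overlaps.
Hannah starts before Sofia ends → Sofia and Hannah overlap.
Lucia starts before Sofia ends → Sofia and Lucia overlap.
Sana starts after Sofia ends.
Lucia starts before Hannah ends → Hannah and Lucia overlap.
Sana starts after Hannah ends.
Sana starts after Lucia ends.
Overlapping pairs: Hannah & Lucia, Hannah & Sofia, Lucia & Sofia — 3 in total.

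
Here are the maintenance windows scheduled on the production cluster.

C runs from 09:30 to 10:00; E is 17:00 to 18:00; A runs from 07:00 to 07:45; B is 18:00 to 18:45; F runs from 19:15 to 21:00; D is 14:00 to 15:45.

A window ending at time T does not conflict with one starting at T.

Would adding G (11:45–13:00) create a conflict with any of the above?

A: ends 07:45 at or before G starts 11:45 → clear.
C: ends 10:00 at or before G starts 11:45 → clear.
D: starts 14:00 at or after G ends 13:00 → clear.
E: starts 17:00 at or after G ends 13:00 → clear.
B: starts 18:00 at or after G ends 13:00 → clear.
F: starts 19:15 at or after G ends 13:00 → clear.

No — it doesn't clash with anything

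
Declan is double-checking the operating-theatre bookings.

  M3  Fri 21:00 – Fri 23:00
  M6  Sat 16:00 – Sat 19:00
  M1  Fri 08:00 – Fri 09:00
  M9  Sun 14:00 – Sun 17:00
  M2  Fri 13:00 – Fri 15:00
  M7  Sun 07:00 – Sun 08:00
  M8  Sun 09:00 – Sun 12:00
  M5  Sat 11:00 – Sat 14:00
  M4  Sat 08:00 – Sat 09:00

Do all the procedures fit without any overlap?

Yes

Sorted by start: M1, M2, M3, M4, M5, M6, M7, M8, M9.
M2 starts after M1 ends, so M1 has no further overlaps.
M3 starts after M2 ends, so M2 has no further overlaps.
M4 starts after M3 ends, so M3 has no further overlaps.
M5 starts after M4 ends, so M4 has no further overlaps.
M6 starts after M5 ends, so M5 has no further overlaps.
M7 starts after M6 ends, so M6 has no further overlaps.
M8 starts after M7 ends, so M7 has no further overlaps.
M9 starts after M8 ends.
Every pair is clear; the schedule has no overlaps.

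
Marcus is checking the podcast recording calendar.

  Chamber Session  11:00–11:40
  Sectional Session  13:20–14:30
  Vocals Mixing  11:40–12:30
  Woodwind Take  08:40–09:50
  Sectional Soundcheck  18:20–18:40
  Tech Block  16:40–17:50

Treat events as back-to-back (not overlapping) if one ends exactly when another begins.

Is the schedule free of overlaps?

Yes

Two intervals overlap when each starts before the other ends.
Sorted by start: Woodwind Take, Chamber Session, Vocals Mixing, Sectional Session, Tech Block, Sectional Soundcheck.
Chamber Session starts after Woodwind Take ends, so Woodwind Take has no further overlaps.
Vocals Mixing starts exactly when Chamber Session ends (back-to-back, no overlap), so Chamber Session has no further overlaps.
Sectional Session starts after Vocals Mixing ends, so Vocals Mixing has no further overlaps.
Tech Block starts after Sectional Session ends, so Sectional Session has no further overlaps.
Sectional Soundcheck starts after Tech Block ends.
Every pair is clear; the schedule has no overlaps.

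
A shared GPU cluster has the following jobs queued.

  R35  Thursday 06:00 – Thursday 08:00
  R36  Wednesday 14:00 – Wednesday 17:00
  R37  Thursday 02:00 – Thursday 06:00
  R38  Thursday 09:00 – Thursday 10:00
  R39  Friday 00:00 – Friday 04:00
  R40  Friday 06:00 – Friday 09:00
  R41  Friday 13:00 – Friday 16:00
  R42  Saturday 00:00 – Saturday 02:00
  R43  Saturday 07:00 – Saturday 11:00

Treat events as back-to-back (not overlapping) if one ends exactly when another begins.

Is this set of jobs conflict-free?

Yes

Sorted by start: R36, R37, R35, R38, R39, R40, R41, R42, R43.
R37 starts after R36 ends — done with R36.
R35 starts exactly when R37 ends (back-to-back, no overlap) — done with R37.
R38 starts after R35 ends — done with R35.
R39 starts after R38 ends — done with R38.
R40 starts after R39 ends — done with R39.
R41 starts after R40 ends — done with R40.
R42 starts after R41 ends — done with R41.
R43 starts after R42 ends.
Every pair is clear; the schedule has no overlaps.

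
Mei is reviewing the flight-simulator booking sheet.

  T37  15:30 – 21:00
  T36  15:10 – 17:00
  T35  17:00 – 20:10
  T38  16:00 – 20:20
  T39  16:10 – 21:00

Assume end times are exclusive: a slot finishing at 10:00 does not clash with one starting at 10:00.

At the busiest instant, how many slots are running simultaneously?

4

Sweep the timeline, counting +1 at each start and −1 at each end (ends before starts at a tie):
15:10 start T36 → 1
15:30 start T37 → 2
16:00 start T38 → 3
16:10 start T39 → 4
17:00 end T36 → 3
17:00 start T35 → 4
20:10 end T35 → 3
20:20 end T38 → 2
21:00 end T37 → 1
21:00 end T39 → 0
Peak is 4, at 16:10 (T36, T37, T38, T39).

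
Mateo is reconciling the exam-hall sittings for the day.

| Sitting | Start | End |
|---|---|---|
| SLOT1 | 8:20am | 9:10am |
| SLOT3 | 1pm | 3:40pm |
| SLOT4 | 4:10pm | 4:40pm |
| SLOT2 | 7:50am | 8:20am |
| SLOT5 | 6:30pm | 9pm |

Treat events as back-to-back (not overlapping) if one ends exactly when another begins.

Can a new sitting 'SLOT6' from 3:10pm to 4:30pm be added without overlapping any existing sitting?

SLOT2: ends 8:20am at or before SLOT6 starts 3:10pm → clear.
SLOT1: ends 9:10am at or before SLOT6 starts 3:10pm → clear.
SLOT3: starts 1pm before SLOT6 ends 4:30pm, and ends 3:40pm after SLOT6 starts 3:10pm → overlap.
SLOT4: starts 4:10pm before SLOT6 ends 4:30pm, and ends 4:40pm after SLOT6 starts 3:10pm → overlap.
SLOT5: starts 6:30pm at or after SLOT6 ends 4:30pm → clear.
SLOT6 overlaps SLOT3, SLOT4.

No — it overlaps SLOT3, SLOT4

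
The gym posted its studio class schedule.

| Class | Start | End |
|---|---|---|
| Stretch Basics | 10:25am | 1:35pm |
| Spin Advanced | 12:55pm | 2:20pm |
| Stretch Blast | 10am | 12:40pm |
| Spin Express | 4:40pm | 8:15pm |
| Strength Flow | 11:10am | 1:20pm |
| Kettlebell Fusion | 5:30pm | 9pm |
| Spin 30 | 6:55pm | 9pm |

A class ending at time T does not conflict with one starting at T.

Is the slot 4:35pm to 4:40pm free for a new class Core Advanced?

Stretch Blast: ends 12:40pm at or before Core Advanced starts 4:35pm → clear.
Stretch Basics: ends 1:35pm at or before Core Advanced starts 4:35pm → clear.
Strength Flow: ends 1:20pm at or before Core Advanced starts 4:35pm → clear.
Spin Advanced: ends 2:20pm at or before Core Advanced starts 4:35pm → clear.
Spin Express: starts 4:40pm at or after Core Advanced ends 4:40pm → clear.
Kettlebell Fusion: starts 5:30pm at or after Core Advanced ends 4:40pm → clear.
Spin 30: starts 6:55pm at or after Core Advanced ends 4:40pm → clear.

Yes — the slot is free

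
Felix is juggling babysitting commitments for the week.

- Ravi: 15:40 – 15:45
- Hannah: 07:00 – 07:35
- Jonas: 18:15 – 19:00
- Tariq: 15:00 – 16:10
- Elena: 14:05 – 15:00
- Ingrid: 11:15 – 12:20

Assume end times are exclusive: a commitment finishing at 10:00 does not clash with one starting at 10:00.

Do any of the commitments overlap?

Sorted by start: Hannah, Ingrid, Elena, Tariq, Ravi, Jonas.
Ingrid starts after Hannah ends; Hannah is clear from here.
Elena starts after Ingrid ends; Ingrid is clear from here.
Tariq starts exactly when Elena ends (back-to-back, no overlap); Elena is clear from here.
Ravi starts before Tariq ends → Tariq and Ravi overlap.
That's a conflict, so the schedule is not conflict-free.

Yes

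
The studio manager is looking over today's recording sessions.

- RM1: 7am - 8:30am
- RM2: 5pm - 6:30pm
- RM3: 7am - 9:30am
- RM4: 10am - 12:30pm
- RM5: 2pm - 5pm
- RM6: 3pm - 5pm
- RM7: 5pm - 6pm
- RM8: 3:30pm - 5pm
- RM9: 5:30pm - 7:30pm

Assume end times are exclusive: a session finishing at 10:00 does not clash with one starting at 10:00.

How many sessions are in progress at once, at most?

3

Sort all start/end points and keep a running count:
7am start RM1 → 1
7am start RM3 → 2
8:30am end RM1 → 1
9:30am end RM3 → 0
10am start RM4 → 1
12:30pm end RM4 → 0
2pm start RM5 → 1
3pm start RM6 → 2
3:30pm start RM8 → 3
5pm end RM5 → 2
5pm end RM6 → 1
5pm end RM8 → 0
5pm start RM2 → 1
5pm start RM7 → 2
5:30pm start RM9 → 3
6pm end RM7 → 2
6:30pm end RM2 → 1
7:30pm end RM9 → 0
Peak is 3, at 3:30pm (RM5, RM6, RM8).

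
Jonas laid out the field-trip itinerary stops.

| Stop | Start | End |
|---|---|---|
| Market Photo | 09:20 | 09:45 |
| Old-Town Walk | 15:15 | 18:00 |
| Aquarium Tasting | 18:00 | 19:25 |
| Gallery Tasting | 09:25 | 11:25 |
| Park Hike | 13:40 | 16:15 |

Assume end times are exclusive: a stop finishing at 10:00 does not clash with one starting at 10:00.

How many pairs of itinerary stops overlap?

Sorted by start: Market Photo, Gallery Tasting, Park Hike, Old-Town Walk, Aquarium Tasting.
Gallery Tasting starts before Market Photo ends → Market Photo and Gallery Tasting overlap.
Park Hike starts after Market Photo ends, so nothing later overlaps Market Photo either.
Park Hike starts after Gallery Tasting ends, so nothing later overlaps Gallery Tasting either.
Old-Town Walk starts before Park Hike ends → Park Hike and Old-Town Walk overlap.
Aquarium Tasting starts after Park Hike ends.
Aquarium Tasting starts exactly when Old-Town Walk ends (back-to-back, no overlap).
Overlapping pairs: Gallery Tasting & Market Photo, Old-Town Walk & Park Hike — 2 in total.

2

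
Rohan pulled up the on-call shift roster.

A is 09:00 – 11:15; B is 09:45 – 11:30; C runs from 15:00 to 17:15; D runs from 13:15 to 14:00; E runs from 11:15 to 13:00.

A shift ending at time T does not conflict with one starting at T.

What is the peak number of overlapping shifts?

Walk through starts and ends in time order (an end at T is processed before a start at T):
09:00 start A → 1
09:45 start B → 2
11:15 end A → 1
11:15 start E → 2
11:30 end B → 1
13:00 end E → 0
13:15 start D → 1
14:00 end D → 0
15:00 start C → 1
17:15 end C → 0
Peak is 2, at 09:45 (A, B).

2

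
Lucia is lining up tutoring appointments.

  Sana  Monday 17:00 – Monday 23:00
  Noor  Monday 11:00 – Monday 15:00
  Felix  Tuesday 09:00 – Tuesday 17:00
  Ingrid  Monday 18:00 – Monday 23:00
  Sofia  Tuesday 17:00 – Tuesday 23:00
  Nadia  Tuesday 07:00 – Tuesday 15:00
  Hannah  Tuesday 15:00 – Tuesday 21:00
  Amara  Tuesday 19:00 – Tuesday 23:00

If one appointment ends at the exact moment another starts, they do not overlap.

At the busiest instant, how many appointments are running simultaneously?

3

Sort all start/end points and keep a running count:
Monday 11:00 start Noor → 1
Monday 15:00 end Noor → 0
Monday 17:00 start Sana → 1
Monday 18:00 start Ingrid → 2
Monday 23:00 end Ingrid → 1
Monday 23:00 end Sana → 0
Tuesday 07:00 start Nadia → 1
Tuesday 09:00 start Felix → 2
Tuesday 15:00 end Nadia → 1
Tuesday 15:00 start Hannah → 2
Tuesday 17:00 end Felix → 1
Tuesday 17:00 start Sofia → 2
Tuesday 19:00 start Amara → 3
Tuesday 21:00 end Hannah → 2
Tuesday 23:00 end Amara → 1
Tuesday 23:00 end Sofia → 0
Peak is 3, at Tuesday 19:00 (Amara, Hannah, Sofia).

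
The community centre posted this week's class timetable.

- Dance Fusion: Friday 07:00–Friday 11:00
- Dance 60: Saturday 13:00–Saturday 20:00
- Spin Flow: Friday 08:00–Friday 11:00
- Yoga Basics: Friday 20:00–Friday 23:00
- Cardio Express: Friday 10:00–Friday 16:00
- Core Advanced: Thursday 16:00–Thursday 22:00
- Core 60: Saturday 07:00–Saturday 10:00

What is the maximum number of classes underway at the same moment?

Walk through starts and ends in time order (an end at T is processed before a start at T):
Thursday 16:00 start Core Advanced → 1
Thursday 22:00 end Core Advanced → 0
Friday 07:00 start Dance Fusion → 1
Friday 08:00 start Spin Flow → 2
Friday 10:00 start Cardio Express → 3
Friday 11:00 end Dance Fusion → 2
Friday 11:00 end Spin Flow → 1
Friday 16:00 end Cardio Express → 0
Friday 20:00 start Yoga Basics → 1
Friday 23:00 end Yoga Basics → 0
Saturday 07:00 start Core 60 → 1
Saturday 10:00 end Core 60 → 0
Saturday 13:00 start Dance 60 → 1
Saturday 20:00 end Dance 60 → 0
Peak is 3, at Friday 10:00 (Cardio Express, Dance Fusion, Spin Flow).

3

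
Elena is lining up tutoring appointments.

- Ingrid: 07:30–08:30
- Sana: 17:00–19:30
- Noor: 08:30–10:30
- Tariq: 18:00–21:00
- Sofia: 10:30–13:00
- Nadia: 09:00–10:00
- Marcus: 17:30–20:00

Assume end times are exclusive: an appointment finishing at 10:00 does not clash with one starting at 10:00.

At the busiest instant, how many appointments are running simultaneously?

Sweep the timeline, counting +1 at each start and −1 at each end (ends before starts at a tie):
07:30 start Ingrid → 1
08:30 end Ingrid → 0
08:30 start Noor → 1
09:00 start Nadia → 2
10:00 end Nadia → 1
10:30 end Noor → 0
10:30 start Sofia → 1
13:00 end Sofia → 0
17:00 start Sana → 1
17:30 start Marcus → 2
18:00 start Tariq → 3
19:30 end Sana → 2
20:00 end Marcus → 1
21:00 end Tariq → 0
Peak is 3, at 18:00 (Marcus, Sana, Tariq).

3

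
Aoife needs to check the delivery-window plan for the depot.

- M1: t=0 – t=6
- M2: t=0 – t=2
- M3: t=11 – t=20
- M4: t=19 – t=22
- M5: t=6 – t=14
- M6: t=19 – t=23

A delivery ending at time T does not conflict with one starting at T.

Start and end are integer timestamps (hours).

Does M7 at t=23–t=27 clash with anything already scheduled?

No — it doesn't clash with anything

M1: ends t=6 at or before M7 starts t=23 → clear.
M2: ends t=2 at or before M7 starts t=23 → clear.
M5: ends t=14 at or before M7 starts t=23 → clear.
M3: ends t=20 at or before M7 starts t=23 → clear.
M4: ends t=22 at or before M7 starts t=23 → clear.
M6: ends t=23 at or before M7 starts t=23 → clear.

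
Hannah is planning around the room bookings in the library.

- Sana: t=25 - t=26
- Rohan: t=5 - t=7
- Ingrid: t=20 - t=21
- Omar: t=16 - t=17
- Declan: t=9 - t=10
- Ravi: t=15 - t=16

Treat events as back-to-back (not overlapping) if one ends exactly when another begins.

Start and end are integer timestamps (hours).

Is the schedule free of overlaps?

Check each pair: they overlap iff neither finishes before the other starts.
Sorted by start: Rohan, Declan, Ravi, Omar, Ingrid, Sana.
Declan starts after Rohan ends; Rohan is clear from here.
Ravi starts after Declan ends; Declan is clear from here.
Omar starts exactly when Ravi ends (back-to-back, no overlap); Ravi is clear from here.
Ingrid starts after Omar ends; Omar is clear from here.
Sana starts after Ingrid ends.
Every pair is clear; the schedule has no overlaps.

Yes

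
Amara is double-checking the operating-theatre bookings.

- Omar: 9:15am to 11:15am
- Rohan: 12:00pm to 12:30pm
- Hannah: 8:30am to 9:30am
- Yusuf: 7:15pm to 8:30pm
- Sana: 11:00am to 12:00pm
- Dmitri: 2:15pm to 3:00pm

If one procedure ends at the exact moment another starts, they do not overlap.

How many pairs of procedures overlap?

2

Sorted by start: Hannah, Omar, Sana, Rohan, Dmitri, Yusuf.
Omar starts before Hannah ends → Hannah and Omar overlap.
Sana starts after Hannah ends; Hannah is clear from here.
Sana starts before Omar ends → Omar and Sana overlap.
Rohan starts after Omar ends; Omar is clear from here.
Rohan starts exactly when Sana ends (back-to-back, no overlap); Sana is clear from here.
Dmitri starts after Rohan ends; Rohan is clear from here.
Yusuf starts after Dmitri ends.
Overlapping pairs: Hannah & Omar, Omar & Sana — 2 in total.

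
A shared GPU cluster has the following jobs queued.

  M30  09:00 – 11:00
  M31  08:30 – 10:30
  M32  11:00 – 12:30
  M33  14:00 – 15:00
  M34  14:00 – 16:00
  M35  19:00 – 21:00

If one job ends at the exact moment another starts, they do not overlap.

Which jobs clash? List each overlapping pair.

Sorted by start: M31, M30, M32, M33, M34, M35.
M30 starts before M31 ends → M31 and M30 overlap.
M32 starts after M31 ends — done with M31.
M32 starts exactly when M30 ends (back-to-back, no overlap) — done with M30.
M33 starts after M32 ends — done with M32.
M34 starts before M33 ends → M33 and M34 overlap.
M35 starts after M33 ends.
M35 starts after M34 ends.

M30 & M31, M33 & M34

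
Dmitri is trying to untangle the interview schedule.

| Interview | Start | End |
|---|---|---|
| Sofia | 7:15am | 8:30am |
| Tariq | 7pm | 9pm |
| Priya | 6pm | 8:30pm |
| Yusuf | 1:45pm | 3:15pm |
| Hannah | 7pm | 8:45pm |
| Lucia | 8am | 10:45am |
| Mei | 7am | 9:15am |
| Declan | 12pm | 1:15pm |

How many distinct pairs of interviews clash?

6

Sorted by start: Mei, Sofia, Lucia, Declan, Yusuf, Priya, Hannah, Tariq.
Sofia starts before Mei ends → Mei and Sofia overlap.
Lucia starts before Mei ends → Mei and Lucia overlap.
Declan starts after Mei ends, so Mei has no further overlaps.
Lucia starts before Sofia ends → Sofia and Lucia overlap.
Declan starts after Sofia ends, so Sofia has no further overlaps.
Declan starts after Lucia ends, so Lucia has no further overlaps.
Yusuf starts after Declan ends, so Declan has no further overlaps.
Priya starts after Yusuf ends, so Yusuf has no further overlaps.
Hannah starts before Priya ends → Priya and Hannah overlap.
Tariq starts before Priya ends → Priya and Tariq overlap.
Tariq starts before Hannah ends → Hannah and Tariq overlap.
Overlapping pairs: Hannah & Priya, Hannah & Tariq, Lucia & Mei, Lucia & Sofia, Mei & Sofia, Priya & Tariq — 6 in total.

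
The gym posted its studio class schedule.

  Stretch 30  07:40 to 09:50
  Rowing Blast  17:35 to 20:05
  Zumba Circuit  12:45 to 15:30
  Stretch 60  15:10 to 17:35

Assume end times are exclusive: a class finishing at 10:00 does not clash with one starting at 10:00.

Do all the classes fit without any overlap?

Sorted by start: Stretch 30, Zumba Circuit, Stretch 60, Rowing Blast.
Zumba Circuit starts after Stretch 30 ends; Stretch 30 is clear from here.
Stretch 60 starts before Zumba Circuit ends → Zumba Circuit and Stretch 60 overlap.
That's a conflict, so the schedule is not conflict-free.

No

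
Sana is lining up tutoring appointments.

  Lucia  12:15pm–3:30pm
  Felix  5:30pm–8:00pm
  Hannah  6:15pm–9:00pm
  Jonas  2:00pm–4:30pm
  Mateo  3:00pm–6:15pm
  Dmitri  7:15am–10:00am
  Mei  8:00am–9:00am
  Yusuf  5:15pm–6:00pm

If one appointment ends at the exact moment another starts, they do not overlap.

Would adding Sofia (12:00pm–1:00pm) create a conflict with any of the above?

Dmitri: ends 10:00am at or before Sofia starts 12:00pm → clear.
Mei: ends 9:00am at or before Sofia starts 12:00pm → clear.
Lucia: starts 12:15pm before Sofia ends 1:00pm, and ends 3:30pm after Sofia starts 12:00pm → overlap.
Jonas: starts 2:00pm at or after Sofia ends 1:00pm → clear.
Mateo: starts 3:00pm at or after Sofia ends 1:00pm → clear.
Yusuf: starts 5:15pm at or after Sofia ends 1:00pm → clear.
Felix: starts 5:30pm at or after Sofia ends 1:00pm → clear.
Hannah: starts 6:15pm at or after Sofia ends 1:00pm → clear.
Sofia overlaps Lucia.

Yes — it overlaps Lucia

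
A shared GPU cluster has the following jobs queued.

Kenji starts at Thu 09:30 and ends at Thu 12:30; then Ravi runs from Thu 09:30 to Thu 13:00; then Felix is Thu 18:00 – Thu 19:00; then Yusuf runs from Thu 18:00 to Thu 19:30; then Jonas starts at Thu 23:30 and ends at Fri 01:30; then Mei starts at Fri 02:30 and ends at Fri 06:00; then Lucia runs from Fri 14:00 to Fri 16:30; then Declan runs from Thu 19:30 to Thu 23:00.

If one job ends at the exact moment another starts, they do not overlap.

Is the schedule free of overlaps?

No

Check each pair: they overlap iff neither finishes before the other starts.
Sorted by start: Kenji, Ravi, Felix, Yusuf, Declan, Jonas, Mei, Lucia.
Ravi starts before Kenji ends → Kenji and Ravi overlap.
That's a conflict, so the schedule is not conflict-free.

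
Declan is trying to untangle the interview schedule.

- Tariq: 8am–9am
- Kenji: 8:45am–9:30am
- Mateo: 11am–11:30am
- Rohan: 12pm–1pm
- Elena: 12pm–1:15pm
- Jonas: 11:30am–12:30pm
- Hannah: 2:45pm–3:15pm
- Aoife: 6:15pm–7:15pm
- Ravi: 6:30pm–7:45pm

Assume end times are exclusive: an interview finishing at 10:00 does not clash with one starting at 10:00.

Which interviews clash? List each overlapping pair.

Aoife & Ravi, Elena & Jonas, Elena & Rohan, Jonas & Rohan, Kenji & Tariq

Sorted by start: Tariq, Kenji, Mateo, Jonas, Rohan, Elena, Hannah, Aoife, Ravi.
Kenji starts before Tariq ends → Tariq and Kenji overlap.
Mateo starts after Tariq ends — done with Tariq.
Mateo starts after Kenji ends — done with Kenji.
Jonas starts exactly when Mateo ends (back-to-back, no overlap) — done with Mateo.
Rohan starts before Jonas ends → Jonas and Rohan overlap.
Elena starts before Jonas ends → Jonas and Elena overlap.
Hannah starts after Jonas ends — done with Jonas.
Elena starts before Rohan ends → Rohan and Elena overlap.
Hannah starts after Rohan ends — done with Rohan.
Hannah starts after Elena ends — done with Elena.
Aoife starts after Hannah ends — done with Hannah.
Ravi starts before Aoife ends → Aoife and Ravi overlap.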